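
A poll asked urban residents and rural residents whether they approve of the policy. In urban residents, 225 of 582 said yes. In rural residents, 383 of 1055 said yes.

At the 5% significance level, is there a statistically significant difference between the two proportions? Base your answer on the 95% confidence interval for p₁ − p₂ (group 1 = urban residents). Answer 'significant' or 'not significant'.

First, p̂₁ = 225/582 = 0.3866; p̂₂ = 383/1055 = 0.3630.
The two standard errors are √(0.3866×0.6134/582) = 0.02019 and √(0.3630×0.6370/1055) = 0.01480.
Because the samples are independent, SE_diff = √(0.02019² + 0.01480²) = 0.02503.
Using z* = 1.960 for 95%, ME = 1.960 × 0.02503 = 0.04906.
p̂₁ − p̂₂ = 0.0236; interval 0.0236 ± 0.04906 gives (-0.02546, 0.07266).
The interval (-0.02546, 0.07266) contains 0, so the difference is not significant.

not significant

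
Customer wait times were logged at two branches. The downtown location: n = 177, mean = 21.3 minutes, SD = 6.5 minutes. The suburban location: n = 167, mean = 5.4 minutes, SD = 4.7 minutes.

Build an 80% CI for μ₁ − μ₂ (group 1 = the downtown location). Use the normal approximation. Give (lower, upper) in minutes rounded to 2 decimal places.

(15.12, 16.68)

Standard errors of each mean: 6.5/√177 = 0.4886 and 4.7/√167 = 0.3637.
SE(x̄₁ − x̄₂) = √(0.4886² + 0.3637²) = 0.6091 for independent samples with unequal variances.
With z* = 1.282, the margin is 1.282 × 0.6091 = 0.7809.
x̄₁ − x̄₂ = 21.3 − 5.4 = 15.9000; the interval is 15.9000 ± 0.7809 = (15.12, 16.68).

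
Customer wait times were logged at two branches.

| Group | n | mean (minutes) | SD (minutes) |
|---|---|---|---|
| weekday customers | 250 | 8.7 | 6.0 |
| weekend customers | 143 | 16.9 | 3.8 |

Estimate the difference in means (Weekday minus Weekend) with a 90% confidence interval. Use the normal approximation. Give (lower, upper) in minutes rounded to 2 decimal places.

(-9.01, -7.39)

Standard errors of each mean: 6.0/√250 = 0.3795 and 3.8/√143 = 0.3178.
SE(x̄₁ − x̄₂) = √(0.3795² + 0.3178²) = 0.4950 for independent samples with unequal variances.
With z* = 1.645, the margin is 1.645 × 0.4950 = 0.8143.
x̄₁ − x̄₂ = 8.7 − 16.9 = -8.2000; the interval is -8.2000 ± 0.8143 = (-9.01, -7.39).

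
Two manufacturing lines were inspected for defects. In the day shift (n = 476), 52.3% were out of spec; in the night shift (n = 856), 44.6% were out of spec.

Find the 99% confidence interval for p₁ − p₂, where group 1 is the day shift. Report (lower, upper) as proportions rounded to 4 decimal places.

Each SE is √(p̂(1−p̂)/n): √(0.5230·0.4770/476) = 0.02289 and √(0.4460·0.5540/856) = 0.01699.
SE(p̂₁ − p̂₂) = √(SE₁² + SE₂²) = √(0.0005239521 + 0.0002886601) = 0.02851, since the two samples are independent.
At 99% confidence z* = 2.576; margin = 2.576 × 0.02851 = 0.07344.
The difference is 0.5230 − 0.4460 = 0.0770, so the interval is 0.0770 ± 0.07344 = (0.0036, 0.1504).

(0.0036, 0.1504)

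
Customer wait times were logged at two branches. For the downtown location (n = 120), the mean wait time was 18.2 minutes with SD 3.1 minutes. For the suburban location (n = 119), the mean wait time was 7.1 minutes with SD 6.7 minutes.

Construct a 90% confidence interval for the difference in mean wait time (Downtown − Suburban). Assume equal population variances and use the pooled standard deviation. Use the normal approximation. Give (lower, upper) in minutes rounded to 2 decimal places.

Pooled variance s_p² = [119·3.1² + 118·6.7²] / (120+119−2) = 27.1756, so s_p = 5.2130.
SE_diff = s_p·√(1/n₁ + 1/n₂) = 5.2130·√(1/120 + 1/119) = 0.6744.
z* = 1.645; margin = 1.645 × 0.6744 = 1.1094.
Difference = 18.2 − 7.1 = 11.1000.
11.1000 ± 1.1094 → (9.99, 12.21).

(9.99, 12.21)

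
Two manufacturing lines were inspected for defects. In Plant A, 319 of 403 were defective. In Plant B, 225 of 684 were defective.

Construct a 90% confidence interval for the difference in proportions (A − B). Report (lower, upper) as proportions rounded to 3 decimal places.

(0.418, 0.507)

Sample proportions: 319/403 = 0.7916, 225/684 = 0.3289.
Each SE is √(p̂(1−p̂)/n): √(0.7916·0.2084/403) = 0.02023 and √(0.3289·0.6711/684) = 0.01796.
SE(p̂₁ − p̂₂) = √(SE₁² + SE₂²) = √(0.0004092529 + 0.0003225616) = 0.02705, since the two samples are independent.
At 90% confidence z* = 1.645; margin = 1.645 × 0.02705 = 0.04450.
The difference is 0.7916 − 0.3289 = 0.4627, so the interval is 0.4627 ± 0.04450 = (0.418, 0.507).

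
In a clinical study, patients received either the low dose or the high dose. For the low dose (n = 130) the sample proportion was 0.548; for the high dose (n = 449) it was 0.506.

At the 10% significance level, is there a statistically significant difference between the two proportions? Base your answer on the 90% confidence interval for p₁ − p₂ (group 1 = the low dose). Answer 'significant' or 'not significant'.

The two standard errors are √(0.5480×0.4520/130) = 0.04365 and √(0.5060×0.4940/449) = 0.02359.
Because the samples are independent, SE_diff = √(0.04365² + 0.02359²) = 0.04962.
Using z* = 1.645 for 90%, ME = 1.645 × 0.04962 = 0.08162.
p̂₁ − p̂₂ = 0.0420; interval 0.0420 ± 0.08162 gives (-0.03962, 0.12362).
The interval (-0.03962, 0.12362) contains 0, so the difference is not significant.

not significant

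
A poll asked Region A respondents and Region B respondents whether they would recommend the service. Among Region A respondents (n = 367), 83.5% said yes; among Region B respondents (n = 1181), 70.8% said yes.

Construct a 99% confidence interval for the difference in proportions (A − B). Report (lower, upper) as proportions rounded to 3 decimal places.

(0.067, 0.187)

The two standard errors are √(0.8350×0.1650/367) = 0.01938 and √(0.7080×0.2920/1181) = 0.01323.
Because the samples are independent, SE_diff = √(0.01938² + 0.01323²) = 0.02347.
Using z* = 2.576 for 99%, ME = 2.576 × 0.02347 = 0.06046.
p̂₁ − p̂₂ = 0.1270; interval 0.1270 ± 0.06046 gives (0.067, 0.187).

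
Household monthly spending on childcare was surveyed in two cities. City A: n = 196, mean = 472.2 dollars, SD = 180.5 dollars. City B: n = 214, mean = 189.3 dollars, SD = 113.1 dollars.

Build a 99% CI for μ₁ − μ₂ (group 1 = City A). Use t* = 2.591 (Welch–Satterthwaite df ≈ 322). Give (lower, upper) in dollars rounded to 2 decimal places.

(243.95, 321.85)

Standard errors of each mean: 180.5/√196 = 12.8929 and 113.1/√214 = 7.7314.
SE(x̄₁ − x̄₂) = √(12.8929² + 7.7314²) = 15.0333 for independent samples with unequal variances.
With t* = 2.591, the margin is 2.591 × 15.0333 = 38.9513.
x̄₁ − x̄₂ = 472.2 − 189.3 = 282.9000; the interval is 282.9000 ± 38.9513 = (243.95, 321.85).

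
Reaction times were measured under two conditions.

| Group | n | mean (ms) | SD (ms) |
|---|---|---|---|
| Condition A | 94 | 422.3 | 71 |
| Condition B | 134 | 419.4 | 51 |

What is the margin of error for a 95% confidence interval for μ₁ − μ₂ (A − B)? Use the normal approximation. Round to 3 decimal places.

16.751

Per-group SEs: s₁/√n₁ = 71/√94 = 7.3231, s₂/√n₂ = 51/√134 = 4.4057.
Unpooled SE of the difference: √(53.62779361 + 19.41019249) = 8.5462.
Margin of error = z* · SE = 1.960 × 8.5462 = 16.7506.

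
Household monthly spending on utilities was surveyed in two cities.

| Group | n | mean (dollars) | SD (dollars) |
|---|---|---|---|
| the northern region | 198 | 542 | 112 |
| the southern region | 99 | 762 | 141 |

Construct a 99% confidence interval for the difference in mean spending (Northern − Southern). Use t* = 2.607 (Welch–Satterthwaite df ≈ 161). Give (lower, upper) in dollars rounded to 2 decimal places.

Standard errors of each mean: 112/√198 = 7.9595 and 141/√99 = 14.1710.
SE(x̄₁ − x̄₂) = √(7.9595² + 14.1710²) = 16.2533 for independent samples with unequal variances.
With t* = 2.607, the margin is 2.607 × 16.2533 = 42.3724.
x̄₁ − x̄₂ = 542 − 762 = -220.0000; the interval is -220.0000 ± 42.3724 = (-262.37, -177.63).

(-262.37, -177.63)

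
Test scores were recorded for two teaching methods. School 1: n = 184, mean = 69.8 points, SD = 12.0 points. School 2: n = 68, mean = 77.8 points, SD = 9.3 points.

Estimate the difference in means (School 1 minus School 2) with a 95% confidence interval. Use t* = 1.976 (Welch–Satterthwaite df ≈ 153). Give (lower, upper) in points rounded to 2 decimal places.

(-10.83, -5.17)

Standard errors of each mean: 12.0/√184 = 0.8847 and 9.3/√68 = 1.1278.
SE(x̄₁ − x̄₂) = √(0.8847² + 1.1278²) = 1.4334 for independent samples with unequal variances.
With t* = 1.976, the margin is 1.976 × 1.4334 = 2.8324.
x̄₁ − x̄₂ = 69.8 − 77.8 = -8.0000; the interval is -8.0000 ± 2.8324 = (-10.83, -5.17).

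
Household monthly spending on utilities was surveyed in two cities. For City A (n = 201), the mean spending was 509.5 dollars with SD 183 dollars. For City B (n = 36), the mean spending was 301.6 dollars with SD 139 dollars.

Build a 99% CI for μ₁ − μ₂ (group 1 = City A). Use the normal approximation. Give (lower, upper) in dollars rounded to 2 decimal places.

Per-group SEs: s₁/√n₁ = 183/√201 = 12.9078, s₂/√n₂ = 139/√36 = 23.1667.
Unpooled SE of the difference: √(166.61130084 + 536.69598889) = 26.5199.
Margin of error = z* · SE = 2.576 × 26.5199 = 68.3153.
x̄₁ − x̄₂ = 509.5 − 301.6 = 207.9000.
CI: 207.9000 ± 68.3153 = (139.58, 276.22).

(139.58, 276.22)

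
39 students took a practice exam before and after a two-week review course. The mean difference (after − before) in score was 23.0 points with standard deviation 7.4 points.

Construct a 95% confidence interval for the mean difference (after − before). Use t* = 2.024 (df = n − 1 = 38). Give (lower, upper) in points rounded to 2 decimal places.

Paired design: SE = s_d/√n = 7.4/√39 = 1.1849.
t* = 2.024; margin of error = 2.024 × 1.1849 = 2.3982.
23.0 ± 2.3982 → (20.60, 25.40).

(20.60, 25.40)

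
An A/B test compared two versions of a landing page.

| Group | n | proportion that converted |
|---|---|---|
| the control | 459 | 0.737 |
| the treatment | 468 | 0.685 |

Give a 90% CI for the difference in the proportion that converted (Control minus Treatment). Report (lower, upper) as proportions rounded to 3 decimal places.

The two standard errors are √(0.7370×0.2630/459) = 0.02055 and √(0.6850×0.3150/468) = 0.02147.
Because the samples are independent, SE_diff = √(0.02055² + 0.02147²) = 0.02972.
Using z* = 1.645 for 90%, ME = 1.645 × 0.02972 = 0.04889.
p̂₁ − p̂₂ = 0.0520; interval 0.0520 ± 0.04889 gives (0.003, 0.101).

(0.003, 0.101)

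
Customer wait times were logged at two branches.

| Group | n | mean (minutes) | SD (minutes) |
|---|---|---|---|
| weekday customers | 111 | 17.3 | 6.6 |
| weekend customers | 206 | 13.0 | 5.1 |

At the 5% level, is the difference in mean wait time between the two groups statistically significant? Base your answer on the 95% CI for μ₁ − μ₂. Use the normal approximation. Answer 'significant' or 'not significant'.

Standard errors of each mean: 6.6/√111 = 0.6264 and 5.1/√206 = 0.3553.
SE(x̄₁ − x̄₂) = √(0.6264² + 0.3553²) = 0.7201 for independent samples with unequal variances.
With z* = 1.960, the margin is 1.960 × 0.7201 = 1.4114.
x̄₁ − x̄₂ = 17.3 − 13.0 = 4.3000; the interval is 4.3000 ± 1.4114 = (2.8886, 5.7114).
The interval (2.8886, 5.7114) does not contain 0, so the difference is significant.

significant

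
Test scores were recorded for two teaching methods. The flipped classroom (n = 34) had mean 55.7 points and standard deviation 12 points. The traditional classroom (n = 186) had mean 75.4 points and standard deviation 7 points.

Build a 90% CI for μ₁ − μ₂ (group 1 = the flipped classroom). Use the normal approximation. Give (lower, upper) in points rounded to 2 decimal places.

(-23.19, -16.21)

Per-group SEs: s₁/√n₁ = 12/√34 = 2.0580, s₂/√n₂ = 7/√186 = 0.5133.
Unpooled SE of the difference: √(4.235364 + 0.26347689) = 2.1210.
Margin of error = z* · SE = 1.645 × 2.1210 = 3.4890.
x̄₁ − x̄₂ = 55.7 − 75.4 = -19.7000.
CI: -19.7000 ± 3.4890 = (-23.19, -16.21).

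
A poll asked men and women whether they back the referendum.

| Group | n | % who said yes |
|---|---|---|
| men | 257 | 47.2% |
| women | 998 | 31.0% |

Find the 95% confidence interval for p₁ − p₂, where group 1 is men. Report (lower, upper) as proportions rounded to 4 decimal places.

(0.0946, 0.2294)

The two standard errors are √(0.4720×0.5280/257) = 0.03114 and √(0.3100×0.6900/998) = 0.01464.
Because the samples are independent, SE_diff = √(0.03114² + 0.01464²) = 0.03441.
Using z* = 1.960 for 95%, ME = 1.960 × 0.03441 = 0.06744.
p̂₁ − p̂₂ = 0.1620; interval 0.1620 ± 0.06744 gives (0.0946, 0.2294).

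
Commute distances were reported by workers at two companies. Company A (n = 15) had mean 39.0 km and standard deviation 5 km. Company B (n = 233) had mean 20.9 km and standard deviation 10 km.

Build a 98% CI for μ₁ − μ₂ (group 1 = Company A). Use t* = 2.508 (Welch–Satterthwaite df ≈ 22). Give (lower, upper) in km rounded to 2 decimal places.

Per-group SEs: s₁/√n₁ = 5/√15 = 1.2910, s₂/√n₂ = 10/√233 = 0.6551.
Unpooled SE of the difference: √(1.666681 + 0.42915601) = 1.4477.
Margin of error = t* · SE = 2.508 × 1.4477 = 3.6308.
x̄₁ − x̄₂ = 39.0 − 20.9 = 18.1000.
CI: 18.1000 ± 3.6308 = (14.47, 21.73).

(14.47, 21.73)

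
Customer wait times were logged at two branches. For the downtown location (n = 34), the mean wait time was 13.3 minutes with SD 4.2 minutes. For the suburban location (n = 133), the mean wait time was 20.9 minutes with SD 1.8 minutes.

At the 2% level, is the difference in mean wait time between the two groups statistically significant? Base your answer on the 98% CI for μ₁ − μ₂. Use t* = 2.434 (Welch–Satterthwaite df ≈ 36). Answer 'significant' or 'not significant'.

Per-group SEs: s₁/√n₁ = 4.2/√34 = 0.7203, s₂/√n₂ = 1.8/√133 = 0.1561.
Unpooled SE of the difference: √(0.51883209 + 0.02436721) = 0.7370.
Margin of error = t* · SE = 2.434 × 0.7370 = 1.7939.
x̄₁ − x̄₂ = 13.3 − 20.9 = -7.6000.
CI: -7.6000 ± 1.7939 = (-9.3939, -5.8061).
The interval (-9.3939, -5.8061) does not contain 0, so the difference is significant.

significant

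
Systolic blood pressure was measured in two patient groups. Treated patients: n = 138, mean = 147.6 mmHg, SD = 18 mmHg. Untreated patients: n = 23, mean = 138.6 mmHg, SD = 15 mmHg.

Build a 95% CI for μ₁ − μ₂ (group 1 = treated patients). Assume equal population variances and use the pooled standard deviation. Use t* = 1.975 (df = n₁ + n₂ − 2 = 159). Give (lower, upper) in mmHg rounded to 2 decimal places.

(1.16, 16.84)

s_p = √[((n₁−1)s₁² + (n₂−1)s₂²)/(n₁+n₂−2)] = √[(137·18² + 22·15²)/159] = 17.6154.
SE = 17.6154·√(1/138 + 1/23) = 3.9674.
With t* = 1.975, margin = 1.975 × 3.9674 = 7.8356.
x̄₁ − x̄₂ = 147.6 − 138.6 = 9.0000; interval 9.0000 ± 7.8356 = (1.16, 16.84).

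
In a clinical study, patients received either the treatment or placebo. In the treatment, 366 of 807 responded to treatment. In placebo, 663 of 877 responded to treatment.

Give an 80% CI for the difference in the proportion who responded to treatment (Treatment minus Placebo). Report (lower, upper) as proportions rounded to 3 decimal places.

p̂₁ = 366/807 = 0.4535 and p̂₂ = 663/877 = 0.7560.
SE₁ = √(p̂₁(1−p̂₁)/n₁) = √(0.4535·0.5465/807) = 0.01752; SE₂ = √(0.7560·0.2440/877) = 0.01450.
Independent samples: SE of the difference = √(SE₁² + SE₂²) = √(0.0003069504 + 0.00021025) = 0.02274.
z* for 80% confidence is 1.282, so the margin of error is 1.282 × 0.02274 = 0.02915.
Point estimate p̂₁ − p̂₂ = 0.4535 − 0.7560 = -0.3025.
-0.3025 ± 0.02915 → (-0.332, -0.273).

(-0.332, -0.273)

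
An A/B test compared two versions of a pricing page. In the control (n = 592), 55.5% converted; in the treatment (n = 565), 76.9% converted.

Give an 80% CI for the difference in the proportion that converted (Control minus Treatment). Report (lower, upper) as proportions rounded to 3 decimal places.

(-0.249, -0.179)

SE₁ = √(p̂₁(1−p̂₁)/n₁) = √(0.5550·0.4450/592) = 0.02043; SE₂ = √(0.7690·0.2310/565) = 0.01773.
Independent samples: SE of the difference = √(SE₁² + SE₂²) = √(0.0004173849 + 0.0003143529) = 0.02705.
z* for 80% confidence is 1.282, so the margin of error is 1.282 × 0.02705 = 0.03468.
Point estimate p̂₁ − p̂₂ = 0.5550 − 0.7690 = -0.2140.
-0.2140 ± 0.03468 → (-0.249, -0.179).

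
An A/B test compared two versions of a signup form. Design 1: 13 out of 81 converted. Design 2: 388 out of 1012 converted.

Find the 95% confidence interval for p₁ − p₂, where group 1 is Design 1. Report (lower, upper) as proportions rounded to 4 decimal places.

(-0.3083, -0.1375)

p̂₁ = 13/81 = 0.1605 and p̂₂ = 388/1012 = 0.3834.
SE₁ = √(p̂₁(1−p̂₁)/n₁) = √(0.1605·0.8395/81) = 0.04079; SE₂ = √(0.3834·0.6166/1012) = 0.01528.
Independent samples: SE of the difference = √(SE₁² + SE₂²) = √(0.0016638241 + 0.0002334784) = 0.04356.
z* for 95% confidence is 1.960, so the margin of error is 1.960 × 0.04356 = 0.08538.
Point estimate p̂₁ − p̂₂ = 0.1605 − 0.3834 = -0.2229.
-0.2229 ± 0.08538 → (-0.3083, -0.1375).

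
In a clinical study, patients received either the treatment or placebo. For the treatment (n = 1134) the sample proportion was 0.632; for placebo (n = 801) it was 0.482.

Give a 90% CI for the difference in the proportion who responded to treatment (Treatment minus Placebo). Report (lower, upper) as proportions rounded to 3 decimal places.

(0.113, 0.187)

Each SE is √(p̂(1−p̂)/n): √(0.6320·0.3680/1134) = 0.01432 and √(0.4820·0.5180/801) = 0.01766.
SE(p̂₁ − p̂₂) = √(SE₁² + SE₂²) = √(0.0002050624 + 0.0003118756) = 0.02274, since the two samples are independent.
At 90% confidence z* = 1.645; margin = 1.645 × 0.02274 = 0.03741.
The difference is 0.6320 − 0.4820 = 0.1500, so the interval is 0.1500 ± 0.03741 = (0.113, 0.187).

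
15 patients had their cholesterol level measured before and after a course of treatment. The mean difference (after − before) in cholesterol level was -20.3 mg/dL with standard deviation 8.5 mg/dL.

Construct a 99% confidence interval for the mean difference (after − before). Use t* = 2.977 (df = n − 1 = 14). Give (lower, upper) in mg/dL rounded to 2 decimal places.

Paired design: SE = s_d/√n = 8.5/√15 = 2.1947.
t* = 2.977; margin of error = 2.977 × 2.1947 = 6.5336.
-20.3 ± 6.5336 → (-26.83, -13.77).

(-26.83, -13.77)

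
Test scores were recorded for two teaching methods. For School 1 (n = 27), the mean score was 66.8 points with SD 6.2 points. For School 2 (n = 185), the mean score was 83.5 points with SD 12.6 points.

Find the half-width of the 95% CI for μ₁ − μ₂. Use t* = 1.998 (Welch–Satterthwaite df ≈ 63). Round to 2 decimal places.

3.02

SE₁ = s₁/√n₁ = 6.2/√27 = 1.1932; SE₂ = 12.6/√185 = 0.9264.
Independent samples, unequal variances: SE_diff = √(SE₁² + SE₂²) = √(1.42372624 + 0.85821696) = 1.5106.
t* = 1.998, so margin of error = 1.998 × 1.5106 = 3.0182.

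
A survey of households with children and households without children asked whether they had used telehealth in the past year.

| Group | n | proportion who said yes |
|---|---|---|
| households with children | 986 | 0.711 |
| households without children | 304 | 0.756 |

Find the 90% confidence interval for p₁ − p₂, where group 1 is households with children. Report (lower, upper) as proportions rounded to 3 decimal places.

(-0.092, 0.002)

The two standard errors are √(0.7110×0.2890/986) = 0.01444 and √(0.7560×0.2440/304) = 0.02463.
Because the samples are independent, SE_diff = √(0.01444² + 0.02463²) = 0.02855.
Using z* = 1.645 for 90%, ME = 1.645 × 0.02855 = 0.04696.
p̂₁ − p̂₂ = -0.0450; interval -0.0450 ± 0.04696 gives (-0.092, 0.002).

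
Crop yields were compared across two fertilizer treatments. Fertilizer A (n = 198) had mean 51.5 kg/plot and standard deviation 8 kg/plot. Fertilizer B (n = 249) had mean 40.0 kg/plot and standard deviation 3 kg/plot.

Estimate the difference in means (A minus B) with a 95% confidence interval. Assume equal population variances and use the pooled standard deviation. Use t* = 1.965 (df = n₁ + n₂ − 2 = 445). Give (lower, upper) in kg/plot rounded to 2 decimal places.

(10.42, 12.58)

s_p = √[((n₁−1)s₁² + (n₂−1)s₂²)/(n₁+n₂−2)] = √[(197·8² + 248·3²)/445] = 5.7748.
SE = 5.7748·√(1/198 + 1/249) = 0.5499.
With t* = 1.965, margin = 1.965 × 0.5499 = 1.0806.
x̄₁ − x̄₂ = 51.5 − 40.0 = 11.5000; interval 11.5000 ± 1.0806 = (10.42, 12.58).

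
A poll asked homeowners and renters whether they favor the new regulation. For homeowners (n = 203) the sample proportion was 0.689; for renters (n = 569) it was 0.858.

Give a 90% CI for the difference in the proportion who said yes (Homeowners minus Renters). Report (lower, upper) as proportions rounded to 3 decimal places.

The two standard errors are √(0.6890×0.3110/203) = 0.03249 and √(0.8580×0.1420/569) = 0.01463.
Because the samples are independent, SE_diff = √(0.03249² + 0.01463²) = 0.03563.
Using z* = 1.645 for 90%, ME = 1.645 × 0.03563 = 0.05861.
p̂₁ − p̂₂ = -0.1690; interval -0.1690 ± 0.05861 gives (-0.228, -0.110).

(-0.228, -0.110)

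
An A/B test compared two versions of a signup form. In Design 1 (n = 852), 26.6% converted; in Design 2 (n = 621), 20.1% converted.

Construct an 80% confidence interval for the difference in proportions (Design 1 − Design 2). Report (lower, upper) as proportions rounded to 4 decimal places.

(0.0367, 0.0933)

SE₁ = √(p̂₁(1−p̂₁)/n₁) = √(0.2660·0.7340/852) = 0.01514; SE₂ = √(0.2010·0.7990/621) = 0.01608.
Independent samples: SE of the difference = √(SE₁² + SE₂²) = √(0.0002292196 + 0.0002585664) = 0.02209.
z* for 80% confidence is 1.282, so the margin of error is 1.282 × 0.02209 = 0.02832.
Point estimate p̂₁ − p̂₂ = 0.2660 − 0.2010 = 0.0650.
0.0650 ± 0.02832 → (0.0367, 0.0933).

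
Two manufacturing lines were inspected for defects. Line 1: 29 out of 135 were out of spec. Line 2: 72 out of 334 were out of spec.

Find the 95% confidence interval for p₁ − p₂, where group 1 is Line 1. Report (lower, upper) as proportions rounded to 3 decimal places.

(-0.083, 0.081)

First, p̂₁ = 29/135 = 0.2148; p̂₂ = 72/334 = 0.2156.
The two standard errors are √(0.2148×0.7852/135) = 0.03535 and √(0.2156×0.7844/334) = 0.02250.
Because the samples are independent, SE_diff = √(0.03535² + 0.02250²) = 0.04190.
Using z* = 1.960 for 95%, ME = 1.960 × 0.04190 = 0.08212.
p̂₁ − p̂₂ = -0.0008; interval -0.0008 ± 0.08212 gives (-0.083, 0.081).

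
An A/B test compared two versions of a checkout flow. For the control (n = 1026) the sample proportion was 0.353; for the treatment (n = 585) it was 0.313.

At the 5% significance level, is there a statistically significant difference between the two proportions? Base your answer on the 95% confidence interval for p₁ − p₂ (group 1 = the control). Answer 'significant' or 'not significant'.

SE₁ = √(p̂₁(1−p̂₁)/n₁) = √(0.3530·0.6470/1026) = 0.01492; SE₂ = √(0.3130·0.6870/585) = 0.01917.
Independent samples: SE of the difference = √(SE₁² + SE₂²) = √(0.0002226064 + 0.0003674889) = 0.02429.
z* for 95% confidence is 1.960, so the margin of error is 1.960 × 0.02429 = 0.04761.
Point estimate p̂₁ − p̂₂ = 0.3530 − 0.3130 = 0.0400.
0.0400 ± 0.04761 → (-0.00761, 0.08761).
The interval (-0.00761, 0.08761) contains 0, so the difference is not significant.

not significant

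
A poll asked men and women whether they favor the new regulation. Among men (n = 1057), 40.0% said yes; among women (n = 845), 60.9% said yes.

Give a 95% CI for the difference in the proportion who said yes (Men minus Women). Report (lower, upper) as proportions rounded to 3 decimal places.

(-0.253, -0.165)

SE₁ = √(p̂₁(1−p̂₁)/n₁) = √(0.4000·0.6000/1057) = 0.01507; SE₂ = √(0.6090·0.3910/845) = 0.01679.
Independent samples: SE of the difference = √(SE₁² + SE₂²) = √(0.0002271049 + 0.0002819041) = 0.02256.
z* for 95% confidence is 1.960, so the margin of error is 1.960 × 0.02256 = 0.04422.
Point estimate p̂₁ − p̂₂ = 0.4000 − 0.6090 = -0.2090.
-0.2090 ± 0.04422 → (-0.253, -0.165).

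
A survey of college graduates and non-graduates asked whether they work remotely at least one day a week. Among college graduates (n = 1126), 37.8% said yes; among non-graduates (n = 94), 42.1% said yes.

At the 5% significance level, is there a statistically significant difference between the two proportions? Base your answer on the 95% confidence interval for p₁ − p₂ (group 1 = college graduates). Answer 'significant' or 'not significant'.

not significant

SE₁ = √(p̂₁(1−p̂₁)/n₁) = √(0.3780·0.6220/1126) = 0.01445; SE₂ = √(0.4210·0.5790/94) = 0.05092.
Independent samples: SE of the difference = √(SE₁² + SE₂²) = √(0.0002088025 + 0.0025928464) = 0.05293.
z* for 95% confidence is 1.960, so the margin of error is 1.960 × 0.05293 = 0.10374.
Point estimate p̂₁ − p̂₂ = 0.3780 − 0.4210 = -0.0430.
-0.0430 ± 0.10374 → (-0.14674, 0.06074).
The interval (-0.14674, 0.06074) contains 0, so the difference is not significant.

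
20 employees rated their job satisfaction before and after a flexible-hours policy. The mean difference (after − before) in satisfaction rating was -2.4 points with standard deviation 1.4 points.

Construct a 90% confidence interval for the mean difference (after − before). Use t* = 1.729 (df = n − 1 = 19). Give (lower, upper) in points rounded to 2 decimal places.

This is a matched-pairs design, so SE = s_d/√n = 1.4/√20 = 0.3130.
Margin = 1.729 × 0.3130 = 0.5412; the interval is -2.4 ± 0.5412 = (-2.94, -1.86).

(-2.94, -1.86)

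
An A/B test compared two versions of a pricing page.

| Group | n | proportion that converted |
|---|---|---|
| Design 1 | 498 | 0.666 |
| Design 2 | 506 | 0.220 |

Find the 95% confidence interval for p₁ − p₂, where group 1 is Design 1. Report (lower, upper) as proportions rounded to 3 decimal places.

(0.391, 0.501)

Each SE is √(p̂(1−p̂)/n): √(0.6660·0.3340/498) = 0.02113 and √(0.2200·0.7800/506) = 0.01842.
SE(p̂₁ − p̂₂) = √(SE₁² + SE₂²) = √(0.0004464769 + 0.0003392964) = 0.02803, since the two samples are independent.
At 95% confidence z* = 1.960; margin = 1.960 × 0.02803 = 0.05494.
The difference is 0.6660 − 0.2200 = 0.4460, so the interval is 0.4460 ± 0.05494 = (0.391, 0.501).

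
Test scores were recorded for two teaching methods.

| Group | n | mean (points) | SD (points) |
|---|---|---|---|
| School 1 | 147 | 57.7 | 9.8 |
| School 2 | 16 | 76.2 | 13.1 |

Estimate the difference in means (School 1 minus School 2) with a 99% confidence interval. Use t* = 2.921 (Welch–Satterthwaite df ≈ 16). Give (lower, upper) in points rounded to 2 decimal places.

(-28.35, -8.65)

Per-group SEs: s₁/√n₁ = 9.8/√147 = 0.8083, s₂/√n₂ = 13.1/√16 = 3.2750.
Unpooled SE of the difference: √(0.65334889 + 10.725625) = 3.3733.
Margin of error = t* · SE = 2.921 × 3.3733 = 9.8534.
x̄₁ − x̄₂ = 57.7 − 76.2 = -18.5000.
CI: -18.5000 ± 9.8534 = (-28.35, -8.65).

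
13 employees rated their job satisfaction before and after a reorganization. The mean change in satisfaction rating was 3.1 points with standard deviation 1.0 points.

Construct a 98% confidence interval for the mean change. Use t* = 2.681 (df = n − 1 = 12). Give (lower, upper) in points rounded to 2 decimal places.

This is a matched-pairs design, so SE = s_d/√n = 1.0/√13 = 0.2774.
Margin = 2.681 × 0.2774 = 0.7437; the interval is 3.1 ± 0.7437 = (2.36, 3.84).

(2.36, 3.84)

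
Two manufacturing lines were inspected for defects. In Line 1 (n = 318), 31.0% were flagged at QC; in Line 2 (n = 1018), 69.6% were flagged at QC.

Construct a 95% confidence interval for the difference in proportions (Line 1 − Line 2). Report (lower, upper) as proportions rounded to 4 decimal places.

(-0.4442, -0.3278)

The two standard errors are √(0.3100×0.6900/318) = 0.02594 and √(0.6960×0.3040/1018) = 0.01442.
Because the samples are independent, SE_diff = √(0.02594² + 0.01442²) = 0.02968.
Using z* = 1.960 for 95%, ME = 1.960 × 0.02968 = 0.05817.
p̂₁ − p̂₂ = -0.3860; interval -0.3860 ± 0.05817 gives (-0.4442, -0.3278).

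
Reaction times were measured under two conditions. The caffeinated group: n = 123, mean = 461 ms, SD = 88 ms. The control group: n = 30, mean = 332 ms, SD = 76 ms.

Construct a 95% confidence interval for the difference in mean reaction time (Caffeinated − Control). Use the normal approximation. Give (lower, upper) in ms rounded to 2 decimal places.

(97.67, 160.33)

Per-group SEs: s₁/√n₁ = 88/√123 = 7.9347, s₂/√n₂ = 76/√30 = 13.8756.
Unpooled SE of the difference: √(62.95946409 + 192.53227536) = 15.9841.
Margin of error = z* · SE = 1.960 × 15.9841 = 31.3288.
x̄₁ − x̄₂ = 461 − 332 = 129.0000.
CI: 129.0000 ± 31.3288 = (97.67, 160.33).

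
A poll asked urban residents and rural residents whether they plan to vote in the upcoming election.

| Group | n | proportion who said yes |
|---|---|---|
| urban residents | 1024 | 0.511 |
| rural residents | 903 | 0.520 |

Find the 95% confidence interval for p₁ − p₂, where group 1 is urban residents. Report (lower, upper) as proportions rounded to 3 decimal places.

(-0.054, 0.036)

The two standard errors are √(0.5110×0.4890/1024) = 0.01562 and √(0.5200×0.4800/903) = 0.01663.
Because the samples are independent, SE_diff = √(0.01562² + 0.01663²) = 0.02282.
Using z* = 1.960 for 95%, ME = 1.960 × 0.02282 = 0.04473.
p̂₁ − p̂₂ = -0.0090; interval -0.0090 ± 0.04473 gives (-0.054, 0.036).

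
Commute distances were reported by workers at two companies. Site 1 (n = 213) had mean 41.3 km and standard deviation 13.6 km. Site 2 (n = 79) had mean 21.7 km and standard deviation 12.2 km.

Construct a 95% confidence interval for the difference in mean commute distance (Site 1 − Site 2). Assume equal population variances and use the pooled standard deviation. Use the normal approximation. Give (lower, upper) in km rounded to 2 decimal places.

Pooled variance s_p² = [212·13.6² + 78·12.2²] / (213+79−2) = 175.2450, so s_p = 13.2380.
SE_diff = s_p·√(1/n₁ + 1/n₂) = 13.2380·√(1/213 + 1/79) = 1.7439.
z* = 1.960; margin = 1.960 × 1.7439 = 3.4180.
Difference = 41.3 − 21.7 = 19.6000.
19.6000 ± 3.4180 → (16.18, 23.02).

(16.18, 23.02)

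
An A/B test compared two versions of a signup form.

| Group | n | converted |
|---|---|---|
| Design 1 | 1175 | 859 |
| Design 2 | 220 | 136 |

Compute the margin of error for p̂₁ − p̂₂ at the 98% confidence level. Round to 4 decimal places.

First, p̂₁ = 859/1175 = 0.7311; p̂₂ = 136/220 = 0.6182.
The two standard errors are √(0.7311×0.2689/1175) = 0.01293 and √(0.6182×0.3818/220) = 0.03275.
Because the samples are independent, SE_diff = √(0.01293² + 0.03275²) = 0.03521.
Using z* = 2.326 for 98%, ME = 2.326 × 0.03521 = 0.08190.

0.0819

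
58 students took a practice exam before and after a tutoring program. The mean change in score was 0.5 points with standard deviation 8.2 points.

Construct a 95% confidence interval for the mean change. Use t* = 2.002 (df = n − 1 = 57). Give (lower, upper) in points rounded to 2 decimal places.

Paired design: SE = s_d/√n = 8.2/√58 = 1.0767.
t* = 2.002; margin of error = 2.002 × 1.0767 = 2.1556.
0.5 ± 2.1556 → (-1.66, 2.66).

(-1.66, 2.66)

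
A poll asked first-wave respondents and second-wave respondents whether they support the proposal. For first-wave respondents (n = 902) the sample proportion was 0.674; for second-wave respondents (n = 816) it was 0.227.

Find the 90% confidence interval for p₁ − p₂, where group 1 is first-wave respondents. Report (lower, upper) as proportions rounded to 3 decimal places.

(0.412, 0.482)

The two standard errors are √(0.6740×0.3260/902) = 0.01561 and √(0.2270×0.7730/816) = 0.01466.
Because the samples are independent, SE_diff = √(0.01561² + 0.01466²) = 0.02141.
Using z* = 1.645 for 90%, ME = 1.645 × 0.02141 = 0.03522.
p̂₁ − p̂₂ = 0.4470; interval 0.4470 ± 0.03522 gives (0.412, 0.482).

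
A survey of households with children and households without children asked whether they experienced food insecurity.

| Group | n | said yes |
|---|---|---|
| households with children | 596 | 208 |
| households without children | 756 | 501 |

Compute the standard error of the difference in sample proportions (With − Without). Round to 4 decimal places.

0.0260

Sample proportions: 208/596 = 0.3490, 501/756 = 0.6627.
Each SE is √(p̂(1−p̂)/n): √(0.3490·0.6510/596) = 0.01952 and √(0.6627·0.3373/756) = 0.01720.
SE(p̂₁ − p̂₂) = √(SE₁² + SE₂²) = √(0.0003810304 + 0.00029584) = 0.02602, since the two samples are independent.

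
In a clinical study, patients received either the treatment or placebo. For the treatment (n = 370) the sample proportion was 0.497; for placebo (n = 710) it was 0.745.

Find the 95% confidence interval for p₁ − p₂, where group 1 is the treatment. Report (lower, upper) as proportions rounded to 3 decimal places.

SE₁ = √(p̂₁(1−p̂₁)/n₁) = √(0.4970·0.5030/370) = 0.02599; SE₂ = √(0.7450·0.2550/710) = 0.01636.
Independent samples: SE of the difference = √(SE₁² + SE₂²) = √(0.0006754801 + 0.0002676496) = 0.03071.
z* for 95% confidence is 1.960, so the margin of error is 1.960 × 0.03071 = 0.06019.
Point estimate p̂₁ − p̂₂ = 0.4970 − 0.7450 = -0.2480.
-0.2480 ± 0.06019 → (-0.308, -0.188).

(-0.308, -0.188)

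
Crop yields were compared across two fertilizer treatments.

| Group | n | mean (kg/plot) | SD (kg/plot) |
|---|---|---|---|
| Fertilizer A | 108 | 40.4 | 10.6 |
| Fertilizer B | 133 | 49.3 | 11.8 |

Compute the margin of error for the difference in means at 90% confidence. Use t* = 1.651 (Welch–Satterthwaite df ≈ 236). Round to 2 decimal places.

2.39

Standard errors of each mean: 10.6/√108 = 1.0200 and 11.8/√133 = 1.0232.
SE(x̄₁ − x̄₂) = √(1.0200² + 1.0232²) = 1.4448 for independent samples with unequal variances.
With t* = 1.651, the margin is 1.651 × 1.4448 = 2.3854.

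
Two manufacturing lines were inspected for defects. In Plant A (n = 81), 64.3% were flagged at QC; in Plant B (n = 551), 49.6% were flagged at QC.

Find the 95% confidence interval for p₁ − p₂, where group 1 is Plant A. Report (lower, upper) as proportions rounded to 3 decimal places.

(0.035, 0.259)

SE₁ = √(p̂₁(1−p̂₁)/n₁) = √(0.6430·0.3570/81) = 0.05323; SE₂ = √(0.4960·0.5040/551) = 0.02130.
Independent samples: SE of the difference = √(SE₁² + SE₂²) = √(0.0028334329 + 0.00045369) = 0.05733.
z* for 95% confidence is 1.960, so the margin of error is 1.960 × 0.05733 = 0.11237.
Point estimate p̂₁ − p̂₂ = 0.6430 − 0.4960 = 0.1470.
0.1470 ± 0.11237 → (0.035, 0.259).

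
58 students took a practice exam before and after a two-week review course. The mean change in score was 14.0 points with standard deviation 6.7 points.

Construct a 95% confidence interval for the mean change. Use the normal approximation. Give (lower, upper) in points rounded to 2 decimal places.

(12.28, 15.72)

Paired design: SE = s_d/√n = 6.7/√58 = 0.8798.
z* = 1.960; margin of error = 1.960 × 0.8798 = 1.7244.
14.0 ± 1.7244 → (12.28, 15.72).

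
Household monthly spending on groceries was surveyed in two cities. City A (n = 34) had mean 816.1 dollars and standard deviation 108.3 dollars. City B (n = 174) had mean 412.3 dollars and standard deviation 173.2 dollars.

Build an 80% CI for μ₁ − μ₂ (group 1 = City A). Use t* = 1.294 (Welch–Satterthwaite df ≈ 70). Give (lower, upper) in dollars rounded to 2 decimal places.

(374.37, 433.23)

Per-group SEs: s₁/√n₁ = 108.3/√34 = 18.5733, s₂/√n₂ = 173.2/√174 = 13.1303.
Unpooled SE of the difference: √(344.96747289 + 172.40477809) = 22.7458.
Margin of error = t* · SE = 1.294 × 22.7458 = 29.4331.
x̄₁ − x̄₂ = 816.1 − 412.3 = 403.8000.
CI: 403.8000 ± 29.4331 = (374.37, 433.23).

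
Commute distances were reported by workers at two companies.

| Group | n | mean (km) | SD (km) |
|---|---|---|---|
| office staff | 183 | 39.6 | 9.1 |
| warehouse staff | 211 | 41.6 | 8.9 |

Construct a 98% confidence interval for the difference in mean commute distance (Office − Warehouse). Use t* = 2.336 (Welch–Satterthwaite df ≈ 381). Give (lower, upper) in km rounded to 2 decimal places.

SE₁ = s₁/√n₁ = 9.1/√183 = 0.6727; SE₂ = 8.9/√211 = 0.6127.
Independent samples, unequal variances: SE_diff = √(SE₁² + SE₂²) = √(0.45252529 + 0.37540129) = 0.9099.
t* = 2.336, so margin of error = 2.336 × 0.9099 = 2.1255.
Difference in means = 39.6 − 41.6 = -2.0000.
-2.0000 ± 2.1255 → (-4.13, 0.13).

(-4.13, 0.13)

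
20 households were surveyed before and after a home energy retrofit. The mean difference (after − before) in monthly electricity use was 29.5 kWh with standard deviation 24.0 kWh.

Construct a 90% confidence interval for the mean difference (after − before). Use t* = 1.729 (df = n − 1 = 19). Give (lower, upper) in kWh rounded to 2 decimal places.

Paired design: SE = s_d/√n = 24.0/√20 = 5.3666.
t* = 1.729; margin of error = 1.729 × 5.3666 = 9.2789.
29.5 ± 9.2789 → (20.22, 38.78).

(20.22, 38.78)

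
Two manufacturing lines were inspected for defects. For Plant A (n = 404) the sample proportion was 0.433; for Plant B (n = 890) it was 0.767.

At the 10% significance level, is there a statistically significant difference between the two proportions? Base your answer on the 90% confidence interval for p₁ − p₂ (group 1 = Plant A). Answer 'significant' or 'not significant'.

significant

Each SE is √(p̂(1−p̂)/n): √(0.4330·0.5670/404) = 0.02465 and √(0.7670·0.2330/890) = 0.01417.
SE(p̂₁ − p̂₂) = √(SE₁² + SE₂²) = √(0.0006076225 + 0.0002007889) = 0.02843, since the two samples are independent.
At 90% confidence z* = 1.645; margin = 1.645 × 0.02843 = 0.04677.
The difference is 0.4330 − 0.7670 = -0.3340, so the interval is -0.3340 ± 0.04677 = (-0.38077, -0.28723).
The interval (-0.38077, -0.28723) does not contain 0, so the difference is significant.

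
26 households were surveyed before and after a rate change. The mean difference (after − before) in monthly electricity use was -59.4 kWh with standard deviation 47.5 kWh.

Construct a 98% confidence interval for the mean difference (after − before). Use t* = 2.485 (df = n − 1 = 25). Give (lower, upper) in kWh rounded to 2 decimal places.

This is a matched-pairs design, so SE = s_d/√n = 47.5/√26 = 9.3155.
Margin = 2.485 × 9.3155 = 23.1490; the interval is -59.4 ± 23.1490 = (-82.55, -36.25).

(-82.55, -36.25)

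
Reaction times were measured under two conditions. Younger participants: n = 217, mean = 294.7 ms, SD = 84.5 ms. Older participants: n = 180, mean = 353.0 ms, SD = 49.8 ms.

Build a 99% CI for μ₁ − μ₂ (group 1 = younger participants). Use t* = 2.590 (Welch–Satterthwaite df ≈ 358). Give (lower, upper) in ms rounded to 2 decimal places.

(-76.00, -40.60)

SE₁ = s₁/√n₁ = 84.5/√217 = 5.7362; SE₂ = 49.8/√180 = 3.7119.
Independent samples, unequal variances: SE_diff = √(SE₁² + SE₂²) = √(32.90399044 + 13.77820161) = 6.8324.
t* = 2.590, so margin of error = 2.590 × 6.8324 = 17.6959.
Difference in means = 294.7 − 353.0 = -58.3000.
-58.3000 ± 17.6959 → (-76.00, -40.60).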